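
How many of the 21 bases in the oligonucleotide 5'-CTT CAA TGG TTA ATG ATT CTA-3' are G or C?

C=3, A=6, T=9, G=3
Total G or C: 3 + 3 = 6

6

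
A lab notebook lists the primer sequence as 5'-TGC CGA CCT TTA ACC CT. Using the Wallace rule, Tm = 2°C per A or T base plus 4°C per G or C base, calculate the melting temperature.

52°C

Base counts: G=2, T=5, C=7, A=3
A+T = 8, G+C = 9
Tm = 4·9 + 2·8 = 36 + 16 = 52°C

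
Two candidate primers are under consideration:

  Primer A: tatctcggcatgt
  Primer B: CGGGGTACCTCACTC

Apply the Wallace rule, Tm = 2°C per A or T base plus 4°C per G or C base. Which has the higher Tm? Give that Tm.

Primer A: A+T=7, G+C=6 → Tm = 2(7)+4(6) = 38°C
Primer B: A+T=5, G+C=10 → Tm = 2(5)+4(10) = 50°C
38°C vs 50°C → primer B is higher.

Primer B, 50°C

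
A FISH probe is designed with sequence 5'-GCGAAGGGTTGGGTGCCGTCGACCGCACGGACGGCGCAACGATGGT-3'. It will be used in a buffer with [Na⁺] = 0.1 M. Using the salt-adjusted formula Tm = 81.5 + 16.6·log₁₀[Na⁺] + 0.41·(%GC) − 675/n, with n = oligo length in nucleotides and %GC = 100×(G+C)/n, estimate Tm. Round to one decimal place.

78.7°C

Length n = 46. A=8, C=12, G=20, T=6
G+C = 32, so %GC = 32/46 × 100 = 69.565%
Salt term: 16.6 × (-1) = -16.6
GC term: 0.41 × 69.565 = 28.522; length term: −675/46 = −14.674
Tm = 81.5 + (-16.6) + 28.522 − 14.674 = 78.748 → 78.7°C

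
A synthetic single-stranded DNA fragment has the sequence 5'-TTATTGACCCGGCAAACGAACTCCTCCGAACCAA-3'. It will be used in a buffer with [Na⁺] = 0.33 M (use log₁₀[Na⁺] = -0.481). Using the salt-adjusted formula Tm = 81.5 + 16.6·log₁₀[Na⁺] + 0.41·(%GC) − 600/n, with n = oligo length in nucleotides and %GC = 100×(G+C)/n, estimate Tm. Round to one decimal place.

Length n = 34. T=6, C=12, G=5, A=11
G+C = 17, so %GC = 17/34 × 100 = 50%
Salt term: 16.6 × (-0.481) = -7.985
GC term: 0.41 × 50 = 20.5; length term: −600/34 = −17.647
Tm = 81.5 + (-7.985) + 20.5 − 17.647 = 76.368 → 76.4°C

76.4°C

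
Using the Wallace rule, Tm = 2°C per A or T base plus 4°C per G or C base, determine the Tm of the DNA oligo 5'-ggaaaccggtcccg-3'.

Scanning the sequence gives A=3, T=1, G=5, C=5.
So N_AT = 4 and N_GC = 10.
Tm = 2(4) + 4(10) = 8 + 40 = 48°C

48°C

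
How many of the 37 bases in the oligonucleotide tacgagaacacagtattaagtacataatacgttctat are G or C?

11

Base counts: C=6, G=5, A=15, T=11
Total G or C: 5 + 6 = 11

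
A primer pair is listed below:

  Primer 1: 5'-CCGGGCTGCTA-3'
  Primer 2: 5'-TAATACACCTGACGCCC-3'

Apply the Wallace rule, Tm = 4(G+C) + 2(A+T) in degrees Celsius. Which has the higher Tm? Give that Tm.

Primer 1: A+T=3, G+C=8 → Tm = 2(3)+4(8) = 38°C
Primer 2: A+T=8, G+C=9 → Tm = 2(8)+4(9) = 52°C
38°C vs 52°C → primer 2 is higher.

Primer 2, 52°C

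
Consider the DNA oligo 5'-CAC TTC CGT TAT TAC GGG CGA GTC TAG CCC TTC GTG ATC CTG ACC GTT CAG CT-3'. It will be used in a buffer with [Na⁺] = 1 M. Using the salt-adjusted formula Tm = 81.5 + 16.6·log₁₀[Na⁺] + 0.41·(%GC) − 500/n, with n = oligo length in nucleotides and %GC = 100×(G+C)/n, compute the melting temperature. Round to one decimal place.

94.5°C

Length n = 53. Base counts: C=17, A=8, T=16, G=12
G+C = 29, so %GC = 29/53 × 100 = 54.717%
Salt term: 16.6 × (0) = 0
GC term: 0.41 × 54.717 = 22.434; length term: −500/53 = −9.434
Tm = 81.5 + (0) + 22.434 − 9.434 = 94.5 → 94.5°C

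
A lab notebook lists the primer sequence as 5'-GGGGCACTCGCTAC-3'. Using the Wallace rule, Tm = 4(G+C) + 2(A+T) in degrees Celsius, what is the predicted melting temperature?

Scanning the sequence gives A=2, G=5, T=2, C=5.
AT pairs contribute 4, GC pairs contribute 10.
Tm = 2×4 + 4×10 = 48°C

48°C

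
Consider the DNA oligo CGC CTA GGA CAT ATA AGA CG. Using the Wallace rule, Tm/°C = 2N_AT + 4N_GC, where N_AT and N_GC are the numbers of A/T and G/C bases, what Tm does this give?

60°C

Scanning the sequence gives G=5, C=5, A=7, T=3.
A+T = 10, G+C = 10
Tm = 4·10 + 2·10 = 40 + 20 = 60°C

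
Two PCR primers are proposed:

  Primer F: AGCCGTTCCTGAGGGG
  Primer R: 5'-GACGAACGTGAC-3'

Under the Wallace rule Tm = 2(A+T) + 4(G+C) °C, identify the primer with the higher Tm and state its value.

Primer F, 54°C

Primer F: A+T=5, G+C=11 → Tm = 2(5)+4(11) = 54°C
Primer R: A+T=5, G+C=7 → Tm = 2(5)+4(7) = 38°C
54°C vs 38°C → primer F is higher.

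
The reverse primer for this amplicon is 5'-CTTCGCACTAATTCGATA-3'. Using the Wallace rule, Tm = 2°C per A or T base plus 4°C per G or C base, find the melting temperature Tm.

Counting bases: T=6, A=5, C=5, G=2
So N_AT = 11 and N_GC = 7.
Tm = 2(11) + 4(7) = 22 + 28 = 50°C

50°C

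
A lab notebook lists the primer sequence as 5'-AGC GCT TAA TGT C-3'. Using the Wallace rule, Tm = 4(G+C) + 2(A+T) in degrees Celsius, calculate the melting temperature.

Counting bases: C=3, G=3, T=4, A=3
AT pairs contribute 7, GC pairs contribute 6.
Tm = 2(7) + 4(6) = 14 + 24 = 38°C

38°C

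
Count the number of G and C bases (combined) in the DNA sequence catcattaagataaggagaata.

6

Base counts: C=2, A=11, T=5, G=4
G+C = 4 + 2 = 6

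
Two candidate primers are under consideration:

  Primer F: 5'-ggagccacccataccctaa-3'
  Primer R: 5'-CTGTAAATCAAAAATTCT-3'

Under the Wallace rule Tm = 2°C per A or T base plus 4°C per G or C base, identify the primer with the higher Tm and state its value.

Primer F: A+T=8, G+C=11 → Tm = 2(8)+4(11) = 60°C
Primer R: A+T=14, G+C=4 → Tm = 2(14)+4(4) = 44°C
60°C vs 44°C → primer F is higher.

Primer F, 60°C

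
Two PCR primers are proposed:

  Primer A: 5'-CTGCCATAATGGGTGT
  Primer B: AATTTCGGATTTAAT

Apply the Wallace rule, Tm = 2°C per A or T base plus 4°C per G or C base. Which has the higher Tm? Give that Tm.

Primer A, 48°C

Primer A: A+T=8, G+C=8 → Tm = 2(8)+4(8) = 48°C
Primer B: A+T=12, G+C=3 → Tm = 2(12)+4(3) = 36°C
48°C vs 36°C → primer A is higher.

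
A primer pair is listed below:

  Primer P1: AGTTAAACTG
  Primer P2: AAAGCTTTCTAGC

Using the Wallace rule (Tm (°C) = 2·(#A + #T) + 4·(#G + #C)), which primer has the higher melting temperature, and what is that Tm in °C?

Primer P2, 36°C

Primer P1: A+T=7, G+C=3 → Tm = 2(7)+4(3) = 26°C
Primer P2: A+T=8, G+C=5 → Tm = 2(8)+4(5) = 36°C
26°C vs 36°C → primer P2 is higher.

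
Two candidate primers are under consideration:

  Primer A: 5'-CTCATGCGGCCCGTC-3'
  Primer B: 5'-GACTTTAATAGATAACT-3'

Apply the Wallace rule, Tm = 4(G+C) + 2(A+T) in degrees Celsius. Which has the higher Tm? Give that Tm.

Primer A: A+T=4, G+C=11 → Tm = 2(4)+4(11) = 52°C
Primer B: A+T=13, G+C=4 → Tm = 2(13)+4(4) = 42°C
52°C vs 42°C → primer A is higher.

Primer A, 52°C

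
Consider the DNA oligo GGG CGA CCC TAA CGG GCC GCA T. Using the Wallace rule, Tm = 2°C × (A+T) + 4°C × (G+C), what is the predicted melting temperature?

76°C

A=4, T=2, C=8, G=8
A+T = 6, G+C = 16
Tm = 4·16 + 2·6 = 64 + 12 = 76°C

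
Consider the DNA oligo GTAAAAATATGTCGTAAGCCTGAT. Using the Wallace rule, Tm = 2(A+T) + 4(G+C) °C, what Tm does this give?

T=7, A=9, C=3, G=5
So N_AT = 16 and N_GC = 8.
Tm = 2×16 + 4×8 = 64°C

64°C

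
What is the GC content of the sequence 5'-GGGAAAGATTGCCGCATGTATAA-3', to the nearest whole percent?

43%

A=8, C=3, T=5, G=7
G+C = 7 + 3 = 10 out of 23 bases
%GC = 10/23 × 100 = 43.48% ≈ 43%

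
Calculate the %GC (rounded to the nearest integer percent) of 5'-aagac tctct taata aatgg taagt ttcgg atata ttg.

Counting bases: A=13, T=14, G=7, C=4
G+C = 7 + 4 = 11 out of 38 bases
%GC = 11/38 × 100 = 28.95% ≈ 29%

29%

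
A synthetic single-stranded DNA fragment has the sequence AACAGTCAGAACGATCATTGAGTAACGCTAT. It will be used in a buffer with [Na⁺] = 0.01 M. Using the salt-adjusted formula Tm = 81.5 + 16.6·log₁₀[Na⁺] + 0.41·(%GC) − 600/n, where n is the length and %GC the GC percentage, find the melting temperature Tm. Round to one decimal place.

Length n = 31. Scanning the sequence gives A=12, T=7, C=6, G=6.
G+C = 12, so %GC = 12/31 × 100 = 38.71%
Salt term: 16.6 × (-2) = -33.2
GC term: 0.41 × 38.71 = 15.871; length term: −600/31 = −19.355
Tm = 81.5 + (-33.2) + 15.871 − 19.355 = 44.816 → 44.8°C

44.8°C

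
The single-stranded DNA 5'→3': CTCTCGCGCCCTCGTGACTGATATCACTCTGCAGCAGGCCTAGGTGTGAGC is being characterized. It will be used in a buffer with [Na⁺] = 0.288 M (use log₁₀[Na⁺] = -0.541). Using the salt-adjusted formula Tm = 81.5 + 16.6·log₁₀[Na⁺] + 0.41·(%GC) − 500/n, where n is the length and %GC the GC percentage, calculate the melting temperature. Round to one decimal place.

87.6°C

Length n = 51. Scanning the sequence gives A=8, T=12, C=17, G=14.
G+C = 31, so %GC = 31/51 × 100 = 60.784%
Salt term: 16.6 × (-0.541) = -8.981
GC term: 0.41 × 60.784 = 24.921; length term: −500/51 = −9.804
Tm = 81.5 + (-8.981) + 24.921 − 9.804 = 87.636 → 87.6°C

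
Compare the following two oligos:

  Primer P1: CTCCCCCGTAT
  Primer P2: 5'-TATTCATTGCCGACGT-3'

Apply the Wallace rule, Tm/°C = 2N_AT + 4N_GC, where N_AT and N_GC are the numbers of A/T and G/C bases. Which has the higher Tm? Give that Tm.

Primer P1: A+T=4, G+C=7 → Tm = 2(4)+4(7) = 36°C
Primer P2: A+T=9, G+C=7 → Tm = 2(9)+4(7) = 46°C
36°C vs 46°C → primer P2 is higher.

Primer P2, 46°C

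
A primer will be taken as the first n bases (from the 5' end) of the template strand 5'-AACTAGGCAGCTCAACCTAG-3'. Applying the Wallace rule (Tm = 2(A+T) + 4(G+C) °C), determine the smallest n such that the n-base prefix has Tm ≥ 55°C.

First 18 bases: AACTAGGCAGCTCAACCT → Tm = 54°C (< 55°C)
First 19 bases: AACTAGGCAGCTCAACCTA → Tm = 56°C (≥ 55°C)
Each additional base adds 2°C (A/T) or 4°C (G/C), so Tm is non-decreasing in n; n = 19 is the first length to reach 55°C.

n = 19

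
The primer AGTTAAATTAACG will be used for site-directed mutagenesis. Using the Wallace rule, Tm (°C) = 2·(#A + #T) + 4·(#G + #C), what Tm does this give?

G=2, T=4, A=6, C=1
A+T = 10, G+C = 3
Tm = 2(10) + 4(3) = 20 + 12 = 32°C

32°C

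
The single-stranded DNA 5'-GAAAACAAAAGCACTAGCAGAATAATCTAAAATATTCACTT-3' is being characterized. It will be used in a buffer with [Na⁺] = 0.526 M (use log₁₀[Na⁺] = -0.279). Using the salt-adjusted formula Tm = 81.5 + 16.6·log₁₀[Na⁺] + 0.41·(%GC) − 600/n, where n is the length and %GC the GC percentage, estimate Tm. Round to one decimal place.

73.2°C

Length n = 41. Base counts: G=4, A=21, T=9, C=7
G+C = 11, so %GC = 11/41 × 100 = 26.829%
Salt term: 16.6 × (-0.279) = -4.631
GC term: 0.41 × 26.829 = 11; length term: −600/41 = −14.634
Tm = 81.5 + (-4.631) + 11 − 14.634 = 73.235 → 73.2°C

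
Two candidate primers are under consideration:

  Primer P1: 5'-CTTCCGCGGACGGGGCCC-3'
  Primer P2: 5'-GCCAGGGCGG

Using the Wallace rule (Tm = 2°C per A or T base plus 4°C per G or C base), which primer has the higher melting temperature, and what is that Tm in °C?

Primer P1: A+T=3, G+C=15 → Tm = 2(3)+4(15) = 66°C
Primer P2: A+T=1, G+C=9 → Tm = 2(1)+4(9) = 38°C
66°C vs 38°C → primer P1 is higher.

Primer P1, 66°C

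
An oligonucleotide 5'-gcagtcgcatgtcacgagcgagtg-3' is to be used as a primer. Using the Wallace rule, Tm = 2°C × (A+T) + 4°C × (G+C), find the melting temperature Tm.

78°C

Counting bases: A=5, G=9, T=4, C=6
AT pairs contribute 9, GC pairs contribute 15.
Tm = 2(9) + 4(15) = 18 + 60 = 78°C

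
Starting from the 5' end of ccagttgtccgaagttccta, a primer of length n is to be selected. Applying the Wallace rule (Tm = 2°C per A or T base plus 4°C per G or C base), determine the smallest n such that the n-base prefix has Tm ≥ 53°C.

n = 18

First 17 bases: CCAGTTGTCCGAAGTTC → Tm = 52°C (< 53°C)
First 18 bases: CCAGTTGTCCGAAGTTCC → Tm = 56°C (≥ 53°C)
Each additional base adds 2°C (A/T) or 4°C (G/C), so Tm is non-decreasing in n; n = 18 is the first length to reach 53°C.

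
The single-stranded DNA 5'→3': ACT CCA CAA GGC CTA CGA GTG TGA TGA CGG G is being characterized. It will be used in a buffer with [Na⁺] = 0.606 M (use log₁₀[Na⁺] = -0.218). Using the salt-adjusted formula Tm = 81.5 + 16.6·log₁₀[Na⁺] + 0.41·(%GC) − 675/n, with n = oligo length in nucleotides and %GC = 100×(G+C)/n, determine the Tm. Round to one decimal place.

79.9°C

Length n = 31. Scanning the sequence gives A=8, T=5, G=10, C=8.
G+C = 18, so %GC = 18/31 × 100 = 58.065%
Salt term: 16.6 × (-0.218) = -3.619
GC term: 0.41 × 58.065 = 23.807; length term: −675/31 = −21.774
Tm = 81.5 + (-3.619) + 23.807 − 21.774 = 79.914 → 79.9°C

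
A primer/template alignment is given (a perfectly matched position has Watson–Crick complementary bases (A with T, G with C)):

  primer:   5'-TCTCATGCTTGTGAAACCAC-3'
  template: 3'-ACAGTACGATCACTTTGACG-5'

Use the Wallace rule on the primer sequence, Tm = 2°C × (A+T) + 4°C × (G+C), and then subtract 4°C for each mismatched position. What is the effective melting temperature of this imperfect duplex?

42°C

Primer base counts: A=5, T=6, G=3, C=6 → A+T=11, G+C=9
Perfect-match Tm = 2(11) + 4(9) = 22 + 36 = 58°C
Mismatches (positions where the bases are not complementary): 4 (at positions 2, 10, 18, 19)
Effective Tm = 58 − 4×4 = 58 − 16 = 42°C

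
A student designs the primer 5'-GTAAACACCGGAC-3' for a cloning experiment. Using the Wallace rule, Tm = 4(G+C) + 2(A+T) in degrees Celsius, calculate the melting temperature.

Scanning the sequence gives T=1, A=5, C=4, G=3.
So N_AT = 6 and N_GC = 7.
Tm = 2×6 + 4×7 = 40°C

40°C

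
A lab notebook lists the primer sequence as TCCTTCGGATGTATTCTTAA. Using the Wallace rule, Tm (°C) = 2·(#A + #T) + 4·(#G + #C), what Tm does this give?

Base counts: G=3, C=4, T=9, A=4
So N_AT = 13 and N_GC = 7.
Tm = 2(13) + 4(7) = 26 + 28 = 54°C

54°C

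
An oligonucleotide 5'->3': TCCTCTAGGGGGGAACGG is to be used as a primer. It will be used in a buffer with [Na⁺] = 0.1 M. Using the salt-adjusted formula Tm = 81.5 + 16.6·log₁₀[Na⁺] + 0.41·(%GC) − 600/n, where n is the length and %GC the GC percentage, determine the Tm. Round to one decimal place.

Length n = 18. Scanning the sequence gives T=3, C=4, G=8, A=3.
G+C = 12, so %GC = 12/18 × 100 = 66.667%
Salt term: 16.6 × (-1) = -16.6
GC term: 0.41 × 66.667 = 27.333; length term: −600/18 = −33.333
Tm = 81.5 + (-16.6) + 27.333 − 33.333 = 58.9 → 58.9°C

58.9°C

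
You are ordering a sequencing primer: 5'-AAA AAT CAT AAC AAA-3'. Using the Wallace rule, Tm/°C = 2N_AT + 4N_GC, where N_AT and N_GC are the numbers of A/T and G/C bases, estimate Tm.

34°C

Counting bases: C=2, G=0, T=2, A=11
So N_AT = 13 and N_GC = 2.
Tm = 2×13 + 4×2 = 34°C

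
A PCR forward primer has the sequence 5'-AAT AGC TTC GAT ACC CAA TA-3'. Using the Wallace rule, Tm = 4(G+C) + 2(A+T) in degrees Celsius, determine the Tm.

Scanning the sequence gives A=8, G=2, T=5, C=5.
AT pairs contribute 13, GC pairs contribute 7.
Tm = 2(13) + 4(7) = 26 + 28 = 54°C

54°C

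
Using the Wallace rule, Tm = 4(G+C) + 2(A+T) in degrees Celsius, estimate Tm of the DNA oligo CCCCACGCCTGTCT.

T=3, C=8, A=1, G=2
A+T = 4, G+C = 10
Tm = 2(4) + 4(10) = 8 + 40 = 48°C

48°C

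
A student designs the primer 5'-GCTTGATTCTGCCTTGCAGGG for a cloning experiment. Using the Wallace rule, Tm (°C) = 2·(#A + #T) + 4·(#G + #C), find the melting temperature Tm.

66°C

Scanning the sequence gives C=5, A=2, G=7, T=7.
AT pairs contribute 9, GC pairs contribute 12.
Tm = 4·12 + 2·9 = 48 + 18 = 66°C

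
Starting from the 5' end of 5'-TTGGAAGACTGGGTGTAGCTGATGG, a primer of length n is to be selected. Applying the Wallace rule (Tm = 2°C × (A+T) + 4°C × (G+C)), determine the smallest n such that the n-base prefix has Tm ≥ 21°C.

First 7 bases: TTGGAAG → Tm = 20°C (< 21°C)
First 8 bases: TTGGAAGA → Tm = 22°C (≥ 21°C)
Each additional base adds 2°C (A/T) or 4°C (G/C), so Tm is non-decreasing in n; n = 8 is the first length to reach 21°C.

n = 8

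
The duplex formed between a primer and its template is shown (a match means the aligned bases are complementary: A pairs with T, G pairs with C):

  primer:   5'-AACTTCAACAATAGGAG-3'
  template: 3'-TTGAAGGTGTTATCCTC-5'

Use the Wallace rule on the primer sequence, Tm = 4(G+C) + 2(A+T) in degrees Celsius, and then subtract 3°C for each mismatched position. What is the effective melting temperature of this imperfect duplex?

43°C

Primer base counts: A=8, T=3, G=3, C=3 → A+T=11, G+C=6
Perfect-match Tm = 2(11) + 4(6) = 22 + 24 = 46°C
Mismatches (positions where the bases are not complementary): 1 (at position 7)
Effective Tm = 46 − 1×3 = 46 − 3 = 43°C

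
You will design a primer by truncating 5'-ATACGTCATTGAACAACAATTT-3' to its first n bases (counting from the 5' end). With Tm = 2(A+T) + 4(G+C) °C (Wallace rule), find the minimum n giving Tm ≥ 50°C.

n = 19

First 18 bases: ATACGTCATTGAACAACA → Tm = 48°C (< 50°C)
First 19 bases: ATACGTCATTGAACAACAA → Tm = 50°C (≥ 50°C)
Each additional base adds 2°C (A/T) or 4°C (G/C), so Tm is non-decreasing in n; n = 19 is the first length to reach 50°C.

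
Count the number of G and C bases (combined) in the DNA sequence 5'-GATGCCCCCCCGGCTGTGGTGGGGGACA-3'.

T=4, C=9, G=12, A=3
Total G or C: 12 + 9 = 21

21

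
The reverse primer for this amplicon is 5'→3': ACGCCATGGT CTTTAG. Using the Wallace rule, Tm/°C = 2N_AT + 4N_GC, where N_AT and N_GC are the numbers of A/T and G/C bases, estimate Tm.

Counting bases: T=5, A=3, G=4, C=4
AT pairs contribute 8, GC pairs contribute 8.
Tm = 2(8) + 4(8) = 16 + 32 = 48°C

48°C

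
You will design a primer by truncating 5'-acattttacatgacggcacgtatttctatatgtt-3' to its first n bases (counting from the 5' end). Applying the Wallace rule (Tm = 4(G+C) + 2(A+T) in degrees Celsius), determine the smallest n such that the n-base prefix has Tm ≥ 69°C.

n = 26

First 25 bases: ACATTTTACATGACGGCACGTATTT → Tm = 68°C (< 69°C)
First 26 bases: ACATTTTACATGACGGCACGTATTTC → Tm = 72°C (≥ 69°C)
Each additional base adds 2°C (A/T) or 4°C (G/C), so Tm is non-decreasing in n; n = 26 is the first length to reach 69°C.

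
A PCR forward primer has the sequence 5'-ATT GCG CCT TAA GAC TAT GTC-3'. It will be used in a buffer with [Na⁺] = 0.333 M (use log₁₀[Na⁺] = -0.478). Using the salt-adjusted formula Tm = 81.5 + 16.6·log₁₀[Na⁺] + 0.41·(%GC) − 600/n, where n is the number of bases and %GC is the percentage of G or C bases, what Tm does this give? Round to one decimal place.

Length n = 21. Scanning the sequence gives T=7, A=5, C=5, G=4.
G+C = 9, so %GC = 9/21 × 100 = 42.857%
Salt term: 16.6 × (-0.478) = -7.935
GC term: 0.41 × 42.857 = 17.571; length term: −600/21 = −28.571
Tm = 81.5 + (-7.935) + 17.571 − 28.571 = 62.565 → 62.6°C

62.6°C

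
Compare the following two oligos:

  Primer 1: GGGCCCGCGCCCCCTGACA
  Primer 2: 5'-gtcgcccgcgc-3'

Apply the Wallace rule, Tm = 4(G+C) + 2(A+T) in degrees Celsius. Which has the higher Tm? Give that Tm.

Primer 1, 70°C

Primer 1: A+T=3, G+C=16 → Tm = 2(3)+4(16) = 70°C
Primer 2: A+T=1, G+C=10 → Tm = 2(1)+4(10) = 42°C
70°C vs 42°C → primer 1 is higher.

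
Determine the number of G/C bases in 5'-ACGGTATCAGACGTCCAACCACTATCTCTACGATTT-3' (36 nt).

16

A=10, C=11, T=10, G=5
Total G or C: 5 + 11 = 16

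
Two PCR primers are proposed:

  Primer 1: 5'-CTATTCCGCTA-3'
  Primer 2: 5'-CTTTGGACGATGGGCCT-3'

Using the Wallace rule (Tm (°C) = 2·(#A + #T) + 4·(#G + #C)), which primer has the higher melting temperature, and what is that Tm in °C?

Primer 1: A+T=6, G+C=5 → Tm = 2(6)+4(5) = 32°C
Primer 2: A+T=7, G+C=10 → Tm = 2(7)+4(10) = 54°C
32°C vs 54°C → primer 2 is higher.

Primer 2, 54°C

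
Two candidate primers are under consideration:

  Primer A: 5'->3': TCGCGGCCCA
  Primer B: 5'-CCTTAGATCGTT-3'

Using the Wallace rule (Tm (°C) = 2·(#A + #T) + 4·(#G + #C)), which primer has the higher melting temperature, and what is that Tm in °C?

Primer A, 36°C

Primer A: A+T=2, G+C=8 → Tm = 2(2)+4(8) = 36°C
Primer B: A+T=7, G+C=5 → Tm = 2(7)+4(5) = 34°C
36°C vs 34°C → primer A is higher.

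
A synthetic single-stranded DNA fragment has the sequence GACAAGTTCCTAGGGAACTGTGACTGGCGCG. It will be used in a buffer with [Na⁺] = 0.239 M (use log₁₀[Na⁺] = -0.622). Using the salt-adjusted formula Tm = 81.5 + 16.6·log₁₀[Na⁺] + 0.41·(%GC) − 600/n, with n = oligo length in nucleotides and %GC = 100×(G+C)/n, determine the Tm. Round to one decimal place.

Length n = 31. Base counts: G=11, T=6, A=7, C=7
G+C = 18, so %GC = 18/31 × 100 = 58.065%
Salt term: 16.6 × (-0.622) = -10.325
GC term: 0.41 × 58.065 = 23.807; length term: −600/31 = −19.355
Tm = 81.5 + (-10.325) + 23.807 − 19.355 = 75.627 → 75.6°C

75.6°C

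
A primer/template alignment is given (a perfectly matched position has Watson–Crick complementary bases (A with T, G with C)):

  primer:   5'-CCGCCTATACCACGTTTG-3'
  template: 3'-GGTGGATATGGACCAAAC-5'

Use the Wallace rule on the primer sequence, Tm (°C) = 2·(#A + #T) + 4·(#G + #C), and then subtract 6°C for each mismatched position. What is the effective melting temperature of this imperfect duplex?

38°C

Primer base counts: A=3, T=5, G=3, C=7 → A+T=8, G+C=10
Perfect-match Tm = 2(8) + 4(10) = 16 + 40 = 56°C
Mismatches (positions where the bases are not complementary): 3 (at positions 3, 12, 13)
Effective Tm = 56 − 3×6 = 56 − 18 = 38°C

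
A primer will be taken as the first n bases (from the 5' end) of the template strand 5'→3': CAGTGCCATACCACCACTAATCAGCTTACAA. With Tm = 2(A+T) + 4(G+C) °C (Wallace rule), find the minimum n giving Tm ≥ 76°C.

First 24 bases: CAGTGCCATACCACCACTAATCAG → Tm = 72°C (< 76°C)
First 25 bases: CAGTGCCATACCACCACTAATCAGC → Tm = 76°C (≥ 76°C)
Since every base adds ≥2°C, Tm only increases with n, so the threshold is first crossed at n = 25.

n = 25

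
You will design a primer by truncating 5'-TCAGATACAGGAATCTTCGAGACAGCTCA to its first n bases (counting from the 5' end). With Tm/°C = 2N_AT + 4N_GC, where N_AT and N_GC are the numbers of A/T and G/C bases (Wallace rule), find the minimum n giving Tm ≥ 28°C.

n = 10

First 9 bases: TCAGATACA → Tm = 24°C (< 28°C)
First 10 bases: TCAGATACAG → Tm = 28°C (≥ 28°C)
Since every base adds ≥2°C, Tm only increases with n, so the threshold is first crossed at n = 10.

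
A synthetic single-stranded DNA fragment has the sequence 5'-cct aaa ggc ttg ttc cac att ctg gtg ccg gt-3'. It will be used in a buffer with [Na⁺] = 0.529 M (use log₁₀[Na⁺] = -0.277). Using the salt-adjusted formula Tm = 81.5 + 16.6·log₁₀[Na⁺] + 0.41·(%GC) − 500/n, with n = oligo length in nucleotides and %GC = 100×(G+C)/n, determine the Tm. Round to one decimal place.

83.1°C

Length n = 32. Base counts: T=10, C=9, G=8, A=5
G+C = 17, so %GC = 17/32 × 100 = 53.125%
Salt term: 16.6 × (-0.277) = -4.598
GC term: 0.41 × 53.125 = 21.781; length term: −500/32 = −15.625
Tm = 81.5 + (-4.598) + 21.781 − 15.625 = 83.058 → 83.1°C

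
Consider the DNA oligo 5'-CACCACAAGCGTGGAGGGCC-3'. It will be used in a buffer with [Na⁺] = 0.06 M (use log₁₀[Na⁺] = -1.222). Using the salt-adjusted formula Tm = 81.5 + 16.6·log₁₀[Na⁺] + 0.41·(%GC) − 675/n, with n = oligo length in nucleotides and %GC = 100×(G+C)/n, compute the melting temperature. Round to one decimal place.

56.2°C

Length n = 20. Base counts: T=1, A=5, C=7, G=7
G+C = 14, so %GC = 14/20 × 100 = 70%
Salt term: 16.6 × (-1.222) = -20.285
GC term: 0.41 × 70 = 28.7; length term: −675/20 = −33.75
Tm = 81.5 + (-20.285) + 28.7 − 33.75 = 56.165 → 56.2°C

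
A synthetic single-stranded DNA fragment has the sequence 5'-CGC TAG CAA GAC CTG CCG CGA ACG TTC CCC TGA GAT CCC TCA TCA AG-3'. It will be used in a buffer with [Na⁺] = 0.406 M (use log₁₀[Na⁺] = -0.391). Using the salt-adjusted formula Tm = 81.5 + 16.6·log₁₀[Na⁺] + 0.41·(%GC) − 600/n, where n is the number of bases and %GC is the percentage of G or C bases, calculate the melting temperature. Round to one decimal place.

86.7°C

Length n = 47. C=18, A=11, G=10, T=8
G+C = 28, so %GC = 28/47 × 100 = 59.574%
Salt term: 16.6 × (-0.391) = -6.491
GC term: 0.41 × 59.574 = 24.425; length term: −600/47 = −12.766
Tm = 81.5 + (-6.491) + 24.425 − 12.766 = 86.668 → 86.7°C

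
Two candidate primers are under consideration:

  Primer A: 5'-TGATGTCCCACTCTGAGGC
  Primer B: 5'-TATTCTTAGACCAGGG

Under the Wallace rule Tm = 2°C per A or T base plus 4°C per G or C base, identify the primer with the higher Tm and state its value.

Primer A: A+T=8, G+C=11 → Tm = 2(8)+4(11) = 60°C
Primer B: A+T=9, G+C=7 → Tm = 2(9)+4(7) = 46°C
60°C vs 46°C → primer A is higher.

Primer A, 60°C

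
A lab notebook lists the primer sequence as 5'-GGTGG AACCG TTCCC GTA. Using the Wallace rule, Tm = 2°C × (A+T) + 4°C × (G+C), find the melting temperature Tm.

Scanning the sequence gives A=3, C=5, T=4, G=6.
AT pairs contribute 7, GC pairs contribute 11.
Tm = 4·11 + 2·7 = 44 + 14 = 58°C

58°C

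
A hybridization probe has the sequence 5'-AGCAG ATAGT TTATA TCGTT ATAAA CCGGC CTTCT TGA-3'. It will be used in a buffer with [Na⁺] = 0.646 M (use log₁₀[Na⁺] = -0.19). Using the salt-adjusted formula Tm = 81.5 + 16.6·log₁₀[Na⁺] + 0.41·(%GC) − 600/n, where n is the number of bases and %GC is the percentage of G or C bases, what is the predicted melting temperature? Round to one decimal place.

77.7°C

Length n = 38. G=7, A=11, T=13, C=7
G+C = 14, so %GC = 14/38 × 100 = 36.842%
Salt term: 16.6 × (-0.19) = -3.154
GC term: 0.41 × 36.842 = 15.105; length term: −600/38 = −15.789
Tm = 81.5 + (-3.154) + 15.105 − 15.789 = 77.662 → 77.7°C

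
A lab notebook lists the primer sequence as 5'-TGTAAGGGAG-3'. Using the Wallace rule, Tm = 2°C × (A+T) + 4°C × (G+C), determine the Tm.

Scanning the sequence gives A=3, T=2, G=5, C=0.
AT pairs contribute 5, GC pairs contribute 5.
Tm = 4·5 + 2·5 = 20 + 10 = 30°C

30°C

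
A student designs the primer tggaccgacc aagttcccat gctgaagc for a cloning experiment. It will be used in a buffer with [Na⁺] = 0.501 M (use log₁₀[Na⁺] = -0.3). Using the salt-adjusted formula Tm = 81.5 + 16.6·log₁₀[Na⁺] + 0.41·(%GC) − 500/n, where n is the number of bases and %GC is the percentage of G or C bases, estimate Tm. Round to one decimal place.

Length n = 28. Base counts: C=9, G=7, T=5, A=7
G+C = 16, so %GC = 16/28 × 100 = 57.143%
Salt term: 16.6 × (-0.3) = -4.98
GC term: 0.41 × 57.143 = 23.429; length term: −500/28 = −17.857
Tm = 81.5 + (-4.98) + 23.429 − 17.857 = 82.092 → 82.1°C

82.1°C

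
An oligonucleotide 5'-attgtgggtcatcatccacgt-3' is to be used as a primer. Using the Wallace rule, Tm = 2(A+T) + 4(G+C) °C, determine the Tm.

Scanning the sequence gives A=4, G=5, T=7, C=5.
So N_AT = 11 and N_GC = 10.
Tm = 4·10 + 2·11 = 40 + 22 = 62°C

62°C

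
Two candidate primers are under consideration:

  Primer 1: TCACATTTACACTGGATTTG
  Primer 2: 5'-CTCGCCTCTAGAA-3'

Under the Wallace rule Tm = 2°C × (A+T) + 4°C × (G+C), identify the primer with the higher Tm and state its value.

Primer 1, 54°C

Primer 1: A+T=13, G+C=7 → Tm = 2(13)+4(7) = 54°C
Primer 2: A+T=6, G+C=7 → Tm = 2(6)+4(7) = 40°C
54°C vs 40°C → primer 1 is higher.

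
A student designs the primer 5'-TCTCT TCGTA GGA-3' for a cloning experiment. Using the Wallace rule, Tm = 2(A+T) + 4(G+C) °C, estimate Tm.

Scanning the sequence gives A=2, T=5, G=3, C=3.
AT pairs contribute 7, GC pairs contribute 6.
Tm = 4·6 + 2·7 = 24 + 14 = 38°C

38°C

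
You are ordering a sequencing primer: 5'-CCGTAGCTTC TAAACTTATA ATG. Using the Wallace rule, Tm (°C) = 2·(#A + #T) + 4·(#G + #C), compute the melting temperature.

62°C

Scanning the sequence gives A=7, G=3, T=8, C=5.
So N_AT = 15 and N_GC = 8.
Tm = 2(15) + 4(8) = 30 + 32 = 62°C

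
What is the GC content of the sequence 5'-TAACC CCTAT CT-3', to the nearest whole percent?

42%

Scanning the sequence gives A=3, T=4, C=5, G=0.
G+C = 0 + 5 = 5 out of 12 bases
%GC = 5/12 × 100 = 41.67% ≈ 42%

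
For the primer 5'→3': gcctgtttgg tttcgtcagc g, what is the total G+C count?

12

Scanning the sequence gives T=8, G=7, C=5, A=1.
G+C = 7 + 5 = 12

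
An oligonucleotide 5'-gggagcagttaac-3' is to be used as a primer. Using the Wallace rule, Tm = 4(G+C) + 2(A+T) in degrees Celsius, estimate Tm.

40°C

Scanning the sequence gives C=2, G=5, A=4, T=2.
So N_AT = 6 and N_GC = 7.
Tm = 2(6) + 4(7) = 12 + 28 = 40°C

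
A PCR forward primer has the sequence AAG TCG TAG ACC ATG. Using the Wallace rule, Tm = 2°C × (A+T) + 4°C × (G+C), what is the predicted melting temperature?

44°C

Counting bases: T=3, C=3, G=4, A=5
AT pairs contribute 8, GC pairs contribute 7.
Tm = 2×8 + 4×7 = 44°C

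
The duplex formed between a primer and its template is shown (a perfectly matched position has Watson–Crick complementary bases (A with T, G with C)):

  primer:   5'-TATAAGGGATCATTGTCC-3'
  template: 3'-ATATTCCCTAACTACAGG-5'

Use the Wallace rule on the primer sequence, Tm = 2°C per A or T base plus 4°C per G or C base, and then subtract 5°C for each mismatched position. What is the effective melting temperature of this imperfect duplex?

35°C

Primer base counts: A=5, T=6, G=4, C=3 → A+T=11, G+C=7
Perfect-match Tm = 2(11) + 4(7) = 22 + 28 = 50°C
Mismatches (positions where the bases are not complementary): 3 (at positions 11, 12, 13)
Effective Tm = 50 − 3×5 = 50 − 15 = 35°C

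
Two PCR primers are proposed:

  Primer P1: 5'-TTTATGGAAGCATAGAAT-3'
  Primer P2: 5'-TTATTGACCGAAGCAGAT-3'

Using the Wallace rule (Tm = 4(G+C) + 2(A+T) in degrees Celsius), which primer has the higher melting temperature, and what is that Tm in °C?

Primer P2, 50°C

Primer P1: A+T=13, G+C=5 → Tm = 2(13)+4(5) = 46°C
Primer P2: A+T=11, G+C=7 → Tm = 2(11)+4(7) = 50°C
46°C vs 50°C → primer P2 is higher.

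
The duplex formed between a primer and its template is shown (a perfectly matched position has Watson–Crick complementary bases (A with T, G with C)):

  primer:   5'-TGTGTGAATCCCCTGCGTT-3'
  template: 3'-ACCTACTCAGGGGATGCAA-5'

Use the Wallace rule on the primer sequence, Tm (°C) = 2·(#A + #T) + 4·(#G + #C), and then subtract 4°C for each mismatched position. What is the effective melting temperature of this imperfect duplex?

Primer base counts: A=2, T=7, G=5, C=5 → A+T=9, G+C=10
Perfect-match Tm = 2(9) + 4(10) = 18 + 40 = 58°C
Mismatches (positions where the bases are not complementary): 4 (at positions 3, 4, 8, 15)
Effective Tm = 58 − 4×4 = 58 − 16 = 42°C

42°C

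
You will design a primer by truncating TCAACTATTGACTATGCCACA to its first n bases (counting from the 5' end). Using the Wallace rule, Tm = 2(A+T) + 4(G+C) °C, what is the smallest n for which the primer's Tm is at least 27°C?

First 10 bases: TCAACTATTG → Tm = 26°C (< 27°C)
First 11 bases: TCAACTATTGA → Tm = 28°C (≥ 27°C)
Each additional base adds 2°C (A/T) or 4°C (G/C), so Tm is non-decreasing in n; n = 11 is the first length to reach 27°C.

n = 11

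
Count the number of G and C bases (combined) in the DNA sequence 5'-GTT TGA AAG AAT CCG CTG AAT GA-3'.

Counting bases: T=6, C=3, G=6, A=8
Total G or C: 6 + 3 = 9

9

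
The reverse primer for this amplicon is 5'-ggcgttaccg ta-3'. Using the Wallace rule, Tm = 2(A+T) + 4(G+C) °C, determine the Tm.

Scanning the sequence gives G=4, A=2, T=3, C=3.
So N_AT = 5 and N_GC = 7.
Tm = 2×5 + 4×7 = 38°C

38°C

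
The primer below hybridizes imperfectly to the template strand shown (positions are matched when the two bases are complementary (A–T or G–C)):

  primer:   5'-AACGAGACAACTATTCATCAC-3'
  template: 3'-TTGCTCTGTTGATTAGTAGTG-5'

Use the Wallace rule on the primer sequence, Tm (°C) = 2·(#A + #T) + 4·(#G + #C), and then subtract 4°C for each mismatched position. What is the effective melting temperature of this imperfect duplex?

54°C

Primer base counts: A=9, T=4, G=2, C=6 → A+T=13, G+C=8
Perfect-match Tm = 2(13) + 4(8) = 26 + 32 = 58°C
Mismatches (positions where the bases are not complementary): 1 (at position 14)
Effective Tm = 58 − 1×4 = 58 − 4 = 54°C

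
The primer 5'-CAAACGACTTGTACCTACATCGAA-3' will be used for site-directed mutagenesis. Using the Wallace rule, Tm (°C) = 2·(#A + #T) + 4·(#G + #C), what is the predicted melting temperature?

Scanning the sequence gives G=3, C=7, T=5, A=9.
AT pairs contribute 14, GC pairs contribute 10.
Tm = 4·10 + 2·14 = 40 + 28 = 68°C

68°C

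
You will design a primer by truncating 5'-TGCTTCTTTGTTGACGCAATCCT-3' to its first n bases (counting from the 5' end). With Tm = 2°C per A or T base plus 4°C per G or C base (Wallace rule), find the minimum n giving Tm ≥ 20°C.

n = 7

First 6 bases: TGCTTC → Tm = 18°C (< 20°C)
First 7 bases: TGCTTCT → Tm = 20°C (≥ 20°C)
Since every base adds ≥2°C, Tm only increases with n, so the threshold is first crossed at n = 7.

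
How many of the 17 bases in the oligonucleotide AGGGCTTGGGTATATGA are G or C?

8

Counting bases: T=5, C=1, G=7, A=4
G+C = 7 + 1 = 8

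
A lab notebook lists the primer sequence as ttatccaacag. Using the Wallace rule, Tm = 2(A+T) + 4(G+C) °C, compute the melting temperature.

30°C

Counting bases: C=3, G=1, T=3, A=4
AT pairs contribute 7, GC pairs contribute 4.
Tm = 2×7 + 4×4 = 30°C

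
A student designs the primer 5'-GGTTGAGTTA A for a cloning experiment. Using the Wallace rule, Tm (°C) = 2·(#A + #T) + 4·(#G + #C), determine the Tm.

T=4, G=4, A=3, C=0
A+T = 7, G+C = 4
Tm = 4·4 + 2·7 = 16 + 14 = 30°C

30°C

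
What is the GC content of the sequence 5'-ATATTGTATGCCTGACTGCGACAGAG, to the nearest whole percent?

Counting bases: C=5, T=7, G=7, A=7
G+C = 7 + 5 = 12 out of 26 bases
%GC = 12/26 × 100 = 46.15% ≈ 46%

46%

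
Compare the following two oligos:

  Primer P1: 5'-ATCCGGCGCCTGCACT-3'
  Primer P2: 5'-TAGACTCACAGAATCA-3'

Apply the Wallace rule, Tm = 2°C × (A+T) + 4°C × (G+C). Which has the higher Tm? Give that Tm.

Primer P1: A+T=5, G+C=11 → Tm = 2(5)+4(11) = 54°C
Primer P2: A+T=10, G+C=6 → Tm = 2(10)+4(6) = 44°C
54°C vs 44°C → primer P1 is higher.

Primer P1, 54°C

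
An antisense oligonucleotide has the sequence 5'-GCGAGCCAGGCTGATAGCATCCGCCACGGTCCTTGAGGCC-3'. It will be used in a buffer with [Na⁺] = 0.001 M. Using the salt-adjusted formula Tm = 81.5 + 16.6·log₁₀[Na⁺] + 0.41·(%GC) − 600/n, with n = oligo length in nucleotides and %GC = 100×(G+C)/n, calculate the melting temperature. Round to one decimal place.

Length n = 40. Scanning the sequence gives T=6, C=14, A=7, G=13.
G+C = 27, so %GC = 27/40 × 100 = 67.5%
Salt term: 16.6 × (-3) = -49.8
GC term: 0.41 × 67.5 = 27.675; length term: −600/40 = −15
Tm = 81.5 + (-49.8) + 27.675 − 15 = 44.375 → 44.4°C

44.4°C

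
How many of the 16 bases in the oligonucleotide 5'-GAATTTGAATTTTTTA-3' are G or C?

Base counts: A=5, C=0, G=2, T=9
G+C = 2 + 0 = 2

2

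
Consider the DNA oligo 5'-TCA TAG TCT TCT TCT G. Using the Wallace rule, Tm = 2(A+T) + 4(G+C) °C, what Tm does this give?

Counting bases: C=4, G=2, A=2, T=8
AT pairs contribute 10, GC pairs contribute 6.
Tm = 4·6 + 2·10 = 24 + 20 = 44°C

44°C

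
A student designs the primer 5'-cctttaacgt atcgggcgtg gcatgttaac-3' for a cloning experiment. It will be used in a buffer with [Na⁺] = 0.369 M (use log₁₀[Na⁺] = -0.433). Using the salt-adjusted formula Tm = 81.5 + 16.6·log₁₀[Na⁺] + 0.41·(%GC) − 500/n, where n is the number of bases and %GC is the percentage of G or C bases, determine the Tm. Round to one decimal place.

78.1°C

Length n = 30. Scanning the sequence gives A=6, G=8, C=7, T=9.
G+C = 15, so %GC = 15/30 × 100 = 50%
Salt term: 16.6 × (-0.433) = -7.188
GC term: 0.41 × 50 = 20.5; length term: −500/30 = −16.667
Tm = 81.5 + (-7.188) + 20.5 − 16.667 = 78.145 → 78.1°C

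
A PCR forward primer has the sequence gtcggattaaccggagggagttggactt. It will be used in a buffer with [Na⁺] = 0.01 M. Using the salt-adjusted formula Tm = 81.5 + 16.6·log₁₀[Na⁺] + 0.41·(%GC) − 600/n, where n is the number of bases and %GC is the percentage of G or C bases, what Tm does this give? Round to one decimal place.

Length n = 28. Scanning the sequence gives T=7, C=4, G=11, A=6.
G+C = 15, so %GC = 15/28 × 100 = 53.571%
Salt term: 16.6 × (-2) = -33.2
GC term: 0.41 × 53.571 = 21.964; length term: −600/28 = −21.429
Tm = 81.5 + (-33.2) + 21.964 − 21.429 = 48.835 → 48.8°C

48.8°C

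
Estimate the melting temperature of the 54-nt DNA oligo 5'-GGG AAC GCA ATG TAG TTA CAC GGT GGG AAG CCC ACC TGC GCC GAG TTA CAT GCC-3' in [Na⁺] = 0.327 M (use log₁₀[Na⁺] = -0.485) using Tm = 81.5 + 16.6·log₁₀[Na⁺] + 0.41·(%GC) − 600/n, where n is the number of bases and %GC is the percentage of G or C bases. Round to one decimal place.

Length n = 54. C=15, A=13, T=9, G=17
G+C = 32, so %GC = 32/54 × 100 = 59.259%
Salt term: 16.6 × (-0.485) = -8.051
GC term: 0.41 × 59.259 = 24.296; length term: −600/54 = −11.111
Tm = 81.5 + (-8.051) + 24.296 − 11.111 = 86.634 → 86.6°C

86.6°C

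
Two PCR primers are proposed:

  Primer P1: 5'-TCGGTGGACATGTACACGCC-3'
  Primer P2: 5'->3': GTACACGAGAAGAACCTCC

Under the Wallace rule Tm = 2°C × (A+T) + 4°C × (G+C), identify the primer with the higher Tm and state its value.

Primer P1, 64°C

Primer P1: A+T=8, G+C=12 → Tm = 2(8)+4(12) = 64°C
Primer P2: A+T=9, G+C=10 → Tm = 2(9)+4(10) = 58°C
64°C vs 58°C → primer P1 is higher.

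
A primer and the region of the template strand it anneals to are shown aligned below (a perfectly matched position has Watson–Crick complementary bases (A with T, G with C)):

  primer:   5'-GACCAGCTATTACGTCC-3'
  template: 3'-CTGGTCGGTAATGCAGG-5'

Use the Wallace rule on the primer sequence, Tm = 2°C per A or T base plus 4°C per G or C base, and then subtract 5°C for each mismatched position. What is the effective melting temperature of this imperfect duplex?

47°C

Primer base counts: A=4, T=4, G=3, C=6 → A+T=8, G+C=9
Perfect-match Tm = 2(8) + 4(9) = 16 + 36 = 52°C
Mismatches (positions where the bases are not complementary): 1 (at position 8)
Effective Tm = 52 − 1×5 = 52 − 5 = 47°C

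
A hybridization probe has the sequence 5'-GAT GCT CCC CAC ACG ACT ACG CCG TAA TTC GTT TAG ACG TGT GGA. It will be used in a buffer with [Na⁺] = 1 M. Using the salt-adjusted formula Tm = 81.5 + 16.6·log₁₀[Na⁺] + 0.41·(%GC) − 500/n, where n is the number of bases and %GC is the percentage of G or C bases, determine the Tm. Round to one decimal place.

92.3°C

Length n = 45. Scanning the sequence gives G=11, C=13, A=10, T=11.
G+C = 24, so %GC = 24/45 × 100 = 53.333%
Salt term: 16.6 × (0) = 0
GC term: 0.41 × 53.333 = 21.867; length term: −500/45 = −11.111
Tm = 81.5 + (0) + 21.867 − 11.111 = 92.256 → 92.3°C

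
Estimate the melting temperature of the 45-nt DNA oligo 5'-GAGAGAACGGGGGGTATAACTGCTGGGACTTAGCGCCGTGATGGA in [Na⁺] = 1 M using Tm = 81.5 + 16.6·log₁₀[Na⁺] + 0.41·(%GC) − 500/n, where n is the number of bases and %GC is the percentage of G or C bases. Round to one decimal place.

Length n = 45. Counting bases: A=11, C=7, G=19, T=8
G+C = 26, so %GC = 26/45 × 100 = 57.778%
Salt term: 16.6 × (0) = 0
GC term: 0.41 × 57.778 = 23.689; length term: −500/45 = −11.111
Tm = 81.5 + (0) + 23.689 − 11.111 = 94.078 → 94.1°C

94.1°C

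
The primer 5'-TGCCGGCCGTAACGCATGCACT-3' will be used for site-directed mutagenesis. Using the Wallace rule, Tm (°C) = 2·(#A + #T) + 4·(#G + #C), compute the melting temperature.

72°C

Base counts: A=4, G=6, T=4, C=8
So N_AT = 8 and N_GC = 14.
Tm = 2×8 + 4×14 = 72°C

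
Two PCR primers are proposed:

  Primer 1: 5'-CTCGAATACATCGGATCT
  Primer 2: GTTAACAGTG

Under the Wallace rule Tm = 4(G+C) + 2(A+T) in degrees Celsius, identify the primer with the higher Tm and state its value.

Primer 1, 52°C

Primer 1: A+T=10, G+C=8 → Tm = 2(10)+4(8) = 52°C
Primer 2: A+T=6, G+C=4 → Tm = 2(6)+4(4) = 28°C
52°C vs 28°C → primer 1 is higher.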